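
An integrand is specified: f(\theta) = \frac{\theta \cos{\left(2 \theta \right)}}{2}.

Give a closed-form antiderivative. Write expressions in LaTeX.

An antiderivative is F(\theta) = \frac{2 \theta \sin{\left(2 \theta \right)} + \cos{\left(2 \theta \right)}}{8}.

Differentiate the proposed F(\theta) back; it has to land on f(\theta) exactly.
Check: d/d\theta[\frac{2 \theta \sin{\left(2 \theta \right)} + \cos{\left(2 \theta \right)}}{8}] = \frac{\theta \cos{\left(2 \theta \right)}}{2} = f(\theta).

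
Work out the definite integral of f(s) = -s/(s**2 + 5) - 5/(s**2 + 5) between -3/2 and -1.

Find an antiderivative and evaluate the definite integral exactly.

Integrate term by term and add the pieces.
F(s) = -log(s**2 + 5)/2 - sqrt(5)*atan(sqrt(5)*s/5) is an antiderivative of f.
Check: d/ds[-log(s**2 + 5)/2 - sqrt(5)*atan(sqrt(5)*s/5)] = (-s - 5)/(s**2 + 5), which equals f(s).
F(-1) = -log(6)/2 + sqrt(5)*atan(sqrt(5)/5); F(-3/2) = -log(29/4)/2 + sqrt(5)*atan(3*sqrt(5)/10).
Integral = F(-1) - F(-3/2) = -sqrt(5)*atan(3*sqrt(5)/10) - log(6)/2 + sqrt(5)*atan(sqrt(5)/5) + log(29/4)/2.

Antiderivative: F(s) = -log(s**2 + 5)/2 - sqrt(5)*atan(sqrt(5)*s/5); value = -sqrt(5)*atan(3*sqrt(5)/10) - log(6)/2 + sqrt(5)*atan(sqrt(5)/5) + log(29/4)/2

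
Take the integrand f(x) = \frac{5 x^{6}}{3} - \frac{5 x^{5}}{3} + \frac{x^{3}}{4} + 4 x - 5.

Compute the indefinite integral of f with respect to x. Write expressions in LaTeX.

Integrate term by term and add the pieces.
Check: d/dx[\frac{5 x^{7}}{21} - \frac{5 x^{6}}{18} + \frac{x^{4}}{16} + 2 x^{2} - 5 x] = \frac{5 x^{6}}{3} - \frac{5 x^{5}}{3} + \frac{x^{3}}{4} + 4 x - 5 = f(x).

F(x) = \frac{5 x^{7}}{21} - \frac{5 x^{6}}{18} + \frac{x^{4}}{16} + 2 x^{2} - 5 x + C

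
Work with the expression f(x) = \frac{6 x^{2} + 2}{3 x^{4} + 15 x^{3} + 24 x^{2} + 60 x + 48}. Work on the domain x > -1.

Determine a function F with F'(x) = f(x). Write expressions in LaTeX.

Factor the denominator (3 \left(x + 1\right) \left(x + 4\right) \left(x^{2} + 4\right)) and decompose: f = \frac{11 x}{30 \left(x^{2} + 4\right)} - \frac{49}{90 \left(x + 4\right)} + \frac{8}{45 \left(x + 1\right)}; each piece integrates to a log, atan, or power term.
Check: d/dx[\frac{8 \log{\left(x + 1 \right)}}{45} - \frac{49 \log{\left(x + 4 \right)}}{90} + \frac{11 \log{\left(x^{2} + 4 \right)}}{60}] = \frac{6 x^{2} + 2}{3 x^{4} + 15 x^{3} + 24 x^{2} + 60 x + 48} = f(x).

An antiderivative is F(x) = \frac{8 \log{\left(x + 1 \right)}}{45} - \frac{49 \log{\left(x + 4 \right)}}{90} + \frac{11 \log{\left(x^{2} + 4 \right)}}{60}.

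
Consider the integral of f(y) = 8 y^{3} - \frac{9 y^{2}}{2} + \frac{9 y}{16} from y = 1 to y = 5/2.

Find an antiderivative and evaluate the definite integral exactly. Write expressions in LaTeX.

f matches the chain-rule pattern g'(h)*h' with inner function h(y) = 2 y^{2} - \frac{3 y}{4}; substituting u = h(y) collapses the integral.
F(y) = 2 y^{4} - \frac{3 y^{3}}{2} + \frac{9 y^{2}}{32} is an antiderivative of f.
Check: d/dy[2 y^{4} - \frac{3 y^{3}}{2} + \frac{9 y^{2}}{32}] = 8 y^{3} - \frac{9 y^{2}}{2} + \frac{9 y}{16} = f(y).
F(5/2) = \frac{7225}{128}; F(1) = \frac{25}{32}.
Integral = F(5/2) - F(1) = \frac{7125}{128}.

Antiderivative: F(y) = 2 y^{4} - \frac{3 y^{3}}{2} + \frac{9 y^{2}}{32}; value = \frac{7125}{128}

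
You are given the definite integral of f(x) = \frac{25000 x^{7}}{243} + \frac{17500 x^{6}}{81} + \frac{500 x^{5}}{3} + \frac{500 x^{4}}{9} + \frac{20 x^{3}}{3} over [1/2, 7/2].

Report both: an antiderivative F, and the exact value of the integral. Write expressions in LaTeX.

Antiderivative: F(x) = \frac{5 x^{4} \left(5 x + 3\right)^{4}}{243}; value = \frac{706733075}{1296}

f matches the chain-rule pattern g'(h)*h' with inner function h(x) = \frac{5 x^{2}}{3} + x; substituting u = h(x) collapses the integral.
F(x) = \frac{5 x^{4} \left(5 x + 3\right)^{4}}{243} is an antiderivative of f.
Check: d/dx[\frac{5 x^{4} \left(5 x + 3\right)^{4}}{243}] = \frac{25000 x^{7}}{243} + \frac{17500 x^{6}}{81} + \frac{500 x^{5}}{3} + \frac{500 x^{4}}{9} + \frac{20 x^{3}}{3} = f(x).
F(7/2) = \frac{33923260805}{62208}; F(1/2) = \frac{73205}{62208}.
Integral = F(7/2) - F(1/2) = \frac{706733075}{1296}.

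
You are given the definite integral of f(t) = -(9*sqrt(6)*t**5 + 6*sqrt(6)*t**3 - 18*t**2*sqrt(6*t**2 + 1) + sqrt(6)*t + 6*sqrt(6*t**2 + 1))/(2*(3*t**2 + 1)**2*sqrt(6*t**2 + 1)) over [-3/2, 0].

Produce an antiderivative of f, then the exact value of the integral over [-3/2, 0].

Antiderivative: F(t) = -t/(t**2 + 1/3) - sqrt(4*t**2 + 2/3)/4; value = -18/31 - sqrt(6)/12 + sqrt(87)/12

Recover f(t) by differentiating a candidate F(t); any mismatch rules it out.
F(t) = -t/(t**2 + 1/3) - sqrt(4*t**2 + 2/3)/4 is an antiderivative of f.
Check: d/dt[-t/(t**2 + 1/3) - sqrt(4*t**2 + 2/3)/4] = (-9*sqrt(6)*t**5 - 6*sqrt(6)*t**3 + 18*t**2*sqrt(6*t**2 + 1) - sqrt(6)*t - 6*sqrt(6*t**2 + 1))/(18*t**4*sqrt(6*t**2 + 1) + 12*t**2*sqrt(6*t**2 + 1) + 2*sqrt(6*t**2 + 1)), which equals f(t).
F(0) = -sqrt(6)/12; F(-3/2) = 18/31 - sqrt(87)/12.
Integral = F(0) - F(-3/2) = -18/31 - sqrt(6)/12 + sqrt(87)/12.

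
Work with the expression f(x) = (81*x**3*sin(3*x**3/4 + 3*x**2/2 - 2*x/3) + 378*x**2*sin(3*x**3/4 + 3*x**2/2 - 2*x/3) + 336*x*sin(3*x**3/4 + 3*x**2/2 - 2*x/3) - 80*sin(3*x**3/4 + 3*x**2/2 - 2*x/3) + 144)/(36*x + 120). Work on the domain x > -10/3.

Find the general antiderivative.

F(x) = 4*log(3*x/2 + 5) - cos(3*x**3/4 + 3*x**2/2 - 2*x/3) + C

For F(x) to be correct the identity F'(x) - f(x) = 0 must hold.
Check: d/dx[4*log(3*x/2 + 5) - cos(3*x**3/4 + 3*x**2/2 - 2*x/3)] = (81*x**3*sin(3*x**3/4 + 3*x**2/2 - 2*x/3) + 378*x**2*sin(3*x**3/4 + 3*x**2/2 - 2*x/3) + 336*x*sin(3*x**3/4 + 3*x**2/2 - 2*x/3) - 80*sin(3*x**3/4 + 3*x**2/2 - 2*x/3) + 144)/(36*x + 120) = f(x).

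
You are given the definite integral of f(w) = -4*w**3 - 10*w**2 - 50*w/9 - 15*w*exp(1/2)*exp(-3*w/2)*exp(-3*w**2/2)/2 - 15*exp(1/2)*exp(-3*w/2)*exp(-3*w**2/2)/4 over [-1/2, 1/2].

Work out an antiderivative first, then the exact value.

Antiderivative: F(w) = (-2*w**2*(3*w + 5)**2 + 45*exp(-3*w**2/2 - 3*w/2 + 1/2))/18; value = -5*exp(7/8)/2 - 5/6 + 5*exp(-5/8)/2

Integrate term by term and add the pieces.
F(w) = (-2*w**2*(3*w + 5)**2 + 45*exp(-3*w**2/2 - 3*w/2 + 1/2))/18 is an antiderivative of f.
Check: d/dw[(-2*w**2*(3*w + 5)**2 + 45*exp(-3*w**2/2 - 3*w/2 + 1/2))/18] = (-144*w**3*exp(-1/2)*exp(3*w/2)*exp(3*w**2/2) - 360*w**2*exp(-1/2)*exp(3*w/2)*exp(3*w**2/2) - 200*w*exp(-1/2)*exp(3*w/2)*exp(3*w**2/2) - 270*w - 135)*exp(1/2)*exp(-3*w/2)*exp(-3*w**2/2)/36, which equals f(w).
F(1/2) = -169/144 + 5*exp(-5/8)/2; F(-1/2) = -49/144 + 5*exp(7/8)/2.
Integral = F(1/2) - F(-1/2) = -5*exp(7/8)/2 - 5/6 + 5*exp(-5/8)/2.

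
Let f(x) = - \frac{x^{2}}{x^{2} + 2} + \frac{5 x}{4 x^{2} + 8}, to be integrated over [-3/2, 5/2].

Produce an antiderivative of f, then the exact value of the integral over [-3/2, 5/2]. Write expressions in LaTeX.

The integrand splits into summands that can be handled one at a time.
F(x) = - \frac{8 x - 5 \log{\left(x^{2} + 2 \right)} - 8 \sqrt{2} \operatorname{atan}{\left(\frac{\sqrt{2} x}{2} \right)}}{8} is an antiderivative of f.
Check: d/dx[- \frac{8 x - 5 \log{\left(x^{2} + 2 \right)} - 8 \sqrt{2} \operatorname{atan}{\left(\frac{\sqrt{2} x}{2} \right)}}{8}] = \frac{- 4 x^{2} + 5 x}{4 x^{2} + 8}, which equals f(x).
F(5/2) = - \frac{5}{2} + \frac{5 \log{\left(\frac{33}{4} \right)}}{8} + \sqrt{2} \operatorname{atan}{\left(\frac{5 \sqrt{2}}{4} \right)}; F(-3/2) = - \sqrt{2} \operatorname{atan}{\left(\frac{3 \sqrt{2}}{4} \right)} + \frac{5 \log{\left(\frac{17}{4} \right)}}{8} + \frac{3}{2}.
Integral = F(5/2) - F(-3/2) = -4 - \frac{5 \log{\left(\frac{17}{4} \right)}}{8} + \sqrt{2} \operatorname{atan}{\left(\frac{3 \sqrt{2}}{4} \right)} + \frac{5 \log{\left(\frac{33}{4} \right)}}{8} + \sqrt{2} \operatorname{atan}{\left(\frac{5 \sqrt{2}}{4} \right)}.

Antiderivative: F(x) = - \frac{8 x - 5 \log{\left(x^{2} + 2 \right)} - 8 \sqrt{2} \operatorname{atan}{\left(\frac{\sqrt{2} x}{2} \right)}}{8}; value = -4 - \frac{5 \log{\left(\frac{17}{4} \right)}}{8} + \sqrt{2} \operatorname{atan}{\left(\frac{3 \sqrt{2}}{4} \right)} + \frac{5 \log{\left(\frac{33}{4} \right)}}{8} + \sqrt{2} \operatorname{atan}{\left(\frac{5 \sqrt{2}}{4} \right)}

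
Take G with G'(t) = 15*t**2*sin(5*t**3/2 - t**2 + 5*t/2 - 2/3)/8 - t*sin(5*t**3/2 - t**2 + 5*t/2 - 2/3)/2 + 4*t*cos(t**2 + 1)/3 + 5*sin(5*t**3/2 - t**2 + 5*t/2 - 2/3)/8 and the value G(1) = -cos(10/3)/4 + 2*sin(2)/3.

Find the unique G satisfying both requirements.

G(t) = 2*sin(t**2 + 1)/3 - cos(5*t**3/2 - t**2 + 5*t/2 - 2/3)/4

The integrand splits into summands that can be handled one at a time.
A general antiderivative is 2*sin(t**2 + 1)/3 - cos(5*t**3/2 - t**2 + 5*t/2 - 2/3)/4 + C.
The condition gives C = -cos(10/3)/4 + 2*sin(2)/3 - (-cos(10/3)/4 + 2*sin(2)/3) = 0.
So G(t) = 2*sin(t**2 + 1)/3 - cos(5*t**3/2 - t**2 + 5*t/2 - 2/3)/4.
Check: d/dt[2*sin(t**2 + 1)/3 - cos(5*t**3/2 - t**2 + 5*t/2 - 2/3)/4] = 15*t**2*sin(5*t**3/2 - t**2 + 5*t/2 - 2/3)/8 - t*sin(5*t**3/2 - t**2 + 5*t/2 - 2/3)/2 + 4*t*cos(t**2 + 1)/3 + 5*sin(5*t**3/2 - t**2 + 5*t/2 - 2/3)/8 = G'(t).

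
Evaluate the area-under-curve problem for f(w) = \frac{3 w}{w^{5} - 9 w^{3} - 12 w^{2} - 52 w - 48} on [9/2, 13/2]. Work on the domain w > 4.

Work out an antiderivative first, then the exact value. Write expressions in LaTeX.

Antiderivative: F(w) = \frac{3 \log{\left(w - 4 \right)}}{175} + \frac{3 \log{\left(w + 1 \right)}}{50} - \frac{9 \log{\left(w + 3 \right)}}{182} - \frac{9 \log{\left(w^{2} + 4 \right)}}{650} - \frac{51 \operatorname{atan}{\left(\frac{w}{2} \right)}}{650}; value = - \frac{9 \log{\left(\frac{19}{2} \right)}}{182} - \frac{3 \log{\left(\frac{11}{2} \right)}}{50} - \frac{51 \operatorname{atan}{\left(\frac{13}{4} \right)}}{650} - \frac{9 \log{\left(\frac{185}{4} \right)}}{650} + \frac{3 \log{\left(2 \right)}}{175} + \frac{3 \log{\left(\frac{5}{2} \right)}}{175} + \frac{9 \log{\left(\frac{97}{4} \right)}}{650} + \frac{51 \operatorname{atan}{\left(\frac{9}{4} \right)}}{650} + \frac{249 \log{\left(\frac{15}{2} \right)}}{2275}

The denominator factors as \left(w - 4\right) \left(w + 1\right) \left(w + 3\right) \left(w^{2} + 4\right); partial fractions split f into directly integrable pieces: - \frac{3 \left(3 w + 17\right)}{325 \left(w^{2} + 4\right)} - \frac{9}{182 \left(w + 3\right)} + \frac{3}{50 \left(w + 1\right)} + \frac{3}{175 \left(w - 4\right)}.
F(w) = \frac{3 \log{\left(w - 4 \right)}}{175} + \frac{3 \log{\left(w + 1 \right)}}{50} - \frac{9 \log{\left(w + 3 \right)}}{182} - \frac{9 \log{\left(w^{2} + 4 \right)}}{650} - \frac{51 \operatorname{atan}{\left(\frac{w}{2} \right)}}{650} is an antiderivative of f.
Check: d/dw[\frac{3 \log{\left(w - 4 \right)}}{175} + \frac{3 \log{\left(w + 1 \right)}}{50} - \frac{9 \log{\left(w + 3 \right)}}{182} - \frac{9 \log{\left(w^{2} + 4 \right)}}{650} - \frac{51 \operatorname{atan}{\left(\frac{w}{2} \right)}}{650}] = \frac{3 w}{w^{5} - 9 w^{3} - 12 w^{2} - 52 w - 48} = f(w).
F(13/2) = - \frac{9 \log{\left(\frac{19}{2} \right)}}{182} - \frac{51 \operatorname{atan}{\left(\frac{13}{4} \right)}}{650} - \frac{9 \log{\left(\frac{185}{4} \right)}}{650} + \frac{3 \log{\left(\frac{5}{2} \right)}}{175} + \frac{3 \log{\left(\frac{15}{2} \right)}}{50}; F(9/2) = - \frac{9 \log{\left(\frac{15}{2} \right)}}{182} - \frac{51 \operatorname{atan}{\left(\frac{9}{4} \right)}}{650} - \frac{9 \log{\left(\frac{97}{4} \right)}}{650} - \frac{3 \log{\left(2 \right)}}{175} + \frac{3 \log{\left(\frac{11}{2} \right)}}{50}.
Integral = F(13/2) - F(9/2) = - \frac{9 \log{\left(\frac{19}{2} \right)}}{182} - \frac{3 \log{\left(\frac{11}{2} \right)}}{50} - \frac{51 \operatorname{atan}{\left(\frac{13}{4} \right)}}{650} - \frac{9 \log{\left(\frac{185}{4} \right)}}{650} + \frac{3 \log{\left(2 \right)}}{175} + \frac{3 \log{\left(\frac{5}{2} \right)}}{175} + \frac{9 \log{\left(\frac{97}{4} \right)}}{650} + \frac{51 \operatorname{atan}{\left(\frac{9}{4} \right)}}{650} + \frac{249 \log{\left(\frac{15}{2} \right)}}{2275}.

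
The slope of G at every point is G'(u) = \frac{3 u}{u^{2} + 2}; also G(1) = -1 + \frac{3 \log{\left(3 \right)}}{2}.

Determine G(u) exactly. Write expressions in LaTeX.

G(u) = \frac{3 \log{\left(u^{2} + 2 \right)} - 2}{2}

G'(u) matches the chain-rule pattern g'(h)*h' with inner function h(u) = u^{2} + 2; substituting w = h(u) collapses the integral.
A general antiderivative is \frac{3 \log{\left(u^{2} + 2 \right)}}{2} + C.
The condition gives C = -1 + \frac{3 \log{\left(3 \right)}}{2} - (\frac{3 \log{\left(3 \right)}}{2}) = -1.
So G(u) = \frac{3 \log{\left(u^{2} + 2 \right)} - 2}{2}.
Check: d/du[\frac{3 \log{\left(u^{2} + 2 \right)} - 2}{2}] = \frac{3 u}{u^{2} + 2} = G'(u).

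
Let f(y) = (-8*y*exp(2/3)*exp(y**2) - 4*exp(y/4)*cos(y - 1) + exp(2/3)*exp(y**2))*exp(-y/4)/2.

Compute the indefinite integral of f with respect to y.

F(y) = -2*(sin(y - 1) + exp(2/3)*exp(-y/4)*exp(y**2)) + C

Check any antiderivative F(y) by computing F'(y) and comparing it with f(y).
Check: d/dy[-2*(sin(y - 1) + exp(2/3)*exp(-y/4)*exp(y**2))] = (-8*y*exp(2/3)*exp(y**2) - 4*exp(y/4)*cos(y - 1) + exp(2/3)*exp(y**2))*exp(-y/4)/2 = f(y).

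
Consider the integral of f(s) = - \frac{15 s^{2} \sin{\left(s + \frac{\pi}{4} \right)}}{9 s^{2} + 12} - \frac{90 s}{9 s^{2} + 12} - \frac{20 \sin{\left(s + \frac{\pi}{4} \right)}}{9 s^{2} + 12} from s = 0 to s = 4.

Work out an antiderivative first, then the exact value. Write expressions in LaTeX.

Antiderivative: F(s) = \frac{5 \left(- 3 \log{\left(\frac{3 s^{2}}{2} + 2 \right)} + \cos{\left(s + \frac{\pi}{4} \right)}\right)}{3}; value = - 5 \log{\left(26 \right)} - \frac{5 \sqrt{2}}{6} + \frac{5 \cos{\left(\frac{\pi}{4} + 4 \right)}}{3} + 5 \log{\left(2 \right)}

Integrate term by term and add the pieces.
F(s) = \frac{5 \left(- 3 \log{\left(\frac{3 s^{2}}{2} + 2 \right)} + \cos{\left(s + \frac{\pi}{4} \right)}\right)}{3} is an antiderivative of f.
Check: d/ds[\frac{5 \left(- 3 \log{\left(\frac{3 s^{2}}{2} + 2 \right)} + \cos{\left(s + \frac{\pi}{4} \right)}\right)}{3}] = \frac{- 15 s^{2} \sin{\left(s + \frac{\pi}{4} \right)} - 90 s - 20 \sin{\left(s + \frac{\pi}{4} \right)}}{9 s^{2} + 12}, which equals f(s).
F(4) = - 5 \log{\left(26 \right)} + \frac{5 \cos{\left(\frac{\pi}{4} + 4 \right)}}{3}; F(0) = - 5 \log{\left(2 \right)} + \frac{5 \sqrt{2}}{6}.
Integral = F(4) - F(0) = - 5 \log{\left(26 \right)} - \frac{5 \sqrt{2}}{6} + \frac{5 \cos{\left(\frac{\pi}{4} + 4 \right)}}{3} + 5 \log{\left(2 \right)}.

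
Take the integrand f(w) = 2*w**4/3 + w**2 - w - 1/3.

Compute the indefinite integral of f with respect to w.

Integrate term by term and add the pieces.
Check: d/dw[w*(4*w**4 + 10*w**2 - 15*w - 10)/30] = 2*w**4/3 + w**2 - w - 1/3 = f(w).

F(w) = w*(4*w**4 + 10*w**2 - 15*w - 10)/30 + C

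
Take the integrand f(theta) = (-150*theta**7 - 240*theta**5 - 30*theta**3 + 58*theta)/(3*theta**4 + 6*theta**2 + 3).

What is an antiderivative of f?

An antiderivative is F(theta) = -(5*theta**2 - 2)**2/2 + 2/(3*(2*theta**2 + 2)).

An antiderivative F(theta) passes only if d/dtheta[F] lands on f(theta) exactly.
Check: d/dtheta[-(5*theta**2 - 2)**2/2 + 2/(3*(2*theta**2 + 2))] = (-150*theta**7 - 240*theta**5 - 30*theta**3 + 58*theta)/(3*theta**4 + 6*theta**2 + 3) = f(theta).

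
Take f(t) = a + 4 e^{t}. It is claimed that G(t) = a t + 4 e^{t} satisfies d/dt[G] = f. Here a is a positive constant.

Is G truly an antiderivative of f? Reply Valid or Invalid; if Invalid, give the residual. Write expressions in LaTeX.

d/dt[G] = a + 4 e^{t}
This equals f(t) exactly, so the claim holds.

Valid - the claim checks out under differentiation.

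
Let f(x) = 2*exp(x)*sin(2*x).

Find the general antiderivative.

F(x) = -2*(-sin(2*x) + 2*cos(2*x))*exp(x)/5 + C

Differentiate the proposed F(x) back; it has to land on f(x) exactly.
Check: d/dx[-2*(-sin(2*x) + 2*cos(2*x))*exp(x)/5] = 2*exp(x)*sin(2*x) = f(x).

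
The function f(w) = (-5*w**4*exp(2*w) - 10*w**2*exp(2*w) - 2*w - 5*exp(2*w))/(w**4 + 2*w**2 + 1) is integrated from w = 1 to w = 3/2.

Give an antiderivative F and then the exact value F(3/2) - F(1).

Antiderivative: F(w) = -5*exp(2*w)/2 + 1/(w**2 + 1); value = -5*exp(3)/2 - 5/26 + 5*exp(2)/2

Recover f(w) by differentiating a candidate F(w); any mismatch rules it out.
F(w) = -5*exp(2*w)/2 + 1/(w**2 + 1) is an antiderivative of f.
Check: d/dw[-5*exp(2*w)/2 + 1/(w**2 + 1)] = (-5*w**4*exp(2*w) - 10*w**2*exp(2*w) - 2*w - 5*exp(2*w))/(w**4 + 2*w**2 + 1) = f(w).
F(3/2) = 4/13 - 5*exp(3)/2; F(1) = 1/2 - 5*exp(2)/2.
Integral = F(3/2) - F(1) = -5*exp(3)/2 - 5/26 + 5*exp(2)/2.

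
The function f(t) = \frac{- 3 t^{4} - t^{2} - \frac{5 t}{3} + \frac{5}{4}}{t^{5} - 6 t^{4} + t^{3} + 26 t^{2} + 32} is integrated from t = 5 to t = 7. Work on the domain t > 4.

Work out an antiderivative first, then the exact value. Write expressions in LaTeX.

Antiderivative: F(t) = \frac{- 1680595 t \log{\left(t - 4 \right)} - 164441 t \log{\left(t + 2 \right)} - 13842 t \log{\left(t^{2} + 1 \right)} - 11592 t \operatorname{atan}{\left(t \right)} + 6722380 \log{\left(t - 4 \right)} + 657764 \log{\left(t + 2 \right)} + 55368 \log{\left(t^{2} + 1 \right)} + 46368 \operatorname{atan}{\left(t \right)} + 4831230}{624240 t - 2496960}; value = - \frac{9473}{1836} - \frac{336119 \log{\left(3 \right)}}{124848} - \frac{569 \log{\left(9 \right)}}{2160} - \frac{769 \log{\left(50 \right)}}{34680} - \frac{161 \operatorname{atan}{\left(7 \right)}}{8670} + \frac{161 \operatorname{atan}{\left(5 \right)}}{8670} + \frac{769 \log{\left(26 \right)}}{34680} + \frac{569 \log{\left(7 \right)}}{2160}

Factor the denominator (12 \left(t - 4\right)^{2} \left(t + 2\right) \left(t^{2} + 1\right)) and decompose: f = - \frac{769 t + 322}{17340 \left(t^{2} + 1\right)} - \frac{569}{2160 \left(t + 2\right)} - \frac{336119}{124848 \left(t - 4\right)} - \frac{9473}{1224 \left(t - 4\right)^{2}}; each piece integrates to a log, atan, or power term.
F(t) = \frac{- 1680595 t \log{\left(t - 4 \right)} - 164441 t \log{\left(t + 2 \right)} - 13842 t \log{\left(t^{2} + 1 \right)} - 11592 t \operatorname{atan}{\left(t \right)} + 6722380 \log{\left(t - 4 \right)} + 657764 \log{\left(t + 2 \right)} + 55368 \log{\left(t^{2} + 1 \right)} + 46368 \operatorname{atan}{\left(t \right)} + 4831230}{624240 t - 2496960} is an antiderivative of f.
Check: d/dt[\frac{- 1680595 t \log{\left(t - 4 \right)} - 164441 t \log{\left(t + 2 \right)} - 13842 t \log{\left(t^{2} + 1 \right)} - 11592 t \operatorname{atan}{\left(t \right)} + 6722380 \log{\left(t - 4 \right)} + 657764 \log{\left(t + 2 \right)} + 55368 \log{\left(t^{2} + 1 \right)} + 46368 \operatorname{atan}{\left(t \right)} + 4831230}{624240 t - 2496960}] = \frac{- 36 t^{4} - 12 t^{2} - 20 t + 15}{12 t^{5} - 72 t^{4} + 12 t^{3} + 312 t^{2} + 384}, which equals f(t).
F(7) = - \frac{336119 \log{\left(3 \right)}}{124848} - \frac{569 \log{\left(9 \right)}}{2160} - \frac{769 \log{\left(50 \right)}}{34680} - \frac{161 \operatorname{atan}{\left(7 \right)}}{8670} + \frac{9473}{3672}; F(5) = - \frac{569 \log{\left(7 \right)}}{2160} - \frac{769 \log{\left(26 \right)}}{34680} - \frac{161 \operatorname{atan}{\left(5 \right)}}{8670} + \frac{9473}{1224}.
Integral = F(7) - F(5) = - \frac{9473}{1836} - \frac{336119 \log{\left(3 \right)}}{124848} - \frac{569 \log{\left(9 \right)}}{2160} - \frac{769 \log{\left(50 \right)}}{34680} - \frac{161 \operatorname{atan}{\left(7 \right)}}{8670} + \frac{161 \operatorname{atan}{\left(5 \right)}}{8670} + \frac{769 \log{\left(26 \right)}}{34680} + \frac{569 \log{\left(7 \right)}}{2160}.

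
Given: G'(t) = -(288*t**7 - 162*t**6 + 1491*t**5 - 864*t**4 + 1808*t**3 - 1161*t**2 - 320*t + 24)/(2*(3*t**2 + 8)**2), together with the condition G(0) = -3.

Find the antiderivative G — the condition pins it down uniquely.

Differentiate the proposed G(t) back; it has to land on the given G'(t).
A general antiderivative is -4*t**4 + 3*t**3 + 5*t**2/4 - 3*t/(4*(3*t**2/2 + 4)) - 2 + C.
The condition gives C = -3 - (-2) = -1.
So G(t) = (-16*t**4*(3*t**2 + 8) + 12*t**3*(3*t**2 + 8) + 5*t**2*(3*t**2 + 8) - 36*t**2 - 6*t - 96)/(4*(3*t**2 + 8)).
Check: d/dt[(-16*t**4*(3*t**2 + 8) + 12*t**3*(3*t**2 + 8) + 5*t**2*(3*t**2 + 8) - 36*t**2 - 6*t - 96)/(4*(3*t**2 + 8))] = (-288*t**7 + 162*t**6 - 1491*t**5 + 864*t**4 - 1808*t**3 + 1161*t**2 + 320*t - 24)/(18*t**4 + 96*t**2 + 128), which equals G'(t).

G(t) = (-16*t**4*(3*t**2 + 8) + 12*t**3*(3*t**2 + 8) + 5*t**2*(3*t**2 + 8) - 36*t**2 - 6*t - 96)/(4*(3*t**2 + 8))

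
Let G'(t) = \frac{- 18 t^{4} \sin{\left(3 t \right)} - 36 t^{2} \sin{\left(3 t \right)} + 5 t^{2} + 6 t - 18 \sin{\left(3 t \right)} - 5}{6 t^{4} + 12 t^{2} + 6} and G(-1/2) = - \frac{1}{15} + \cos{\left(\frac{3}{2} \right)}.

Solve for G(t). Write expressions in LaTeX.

G(t) = \frac{6 t^{2} \cos{\left(3 t \right)} - 5 t + 6 \cos{\left(3 t \right)} - 3}{6 \left(t^{2} + 1\right)}

For G(t) to be correct, d/dt[G] must agree with the stated G'(t) identically.
A general antiderivative is \frac{- \frac{5 t}{3} - 1}{2 t^{2} + 2} + \cos{\left(3 t \right)} + C.
The condition gives C = - \frac{1}{15} + \cos{\left(\frac{3}{2} \right)} - (- \frac{1}{15} + \cos{\left(\frac{3}{2} \right)}) = 0.
So G(t) = \frac{6 t^{2} \cos{\left(3 t \right)} - 5 t + 6 \cos{\left(3 t \right)} - 3}{6 \left(t^{2} + 1\right)}.
Check: d/dt[\frac{6 t^{2} \cos{\left(3 t \right)} - 5 t + 6 \cos{\left(3 t \right)} - 3}{6 \left(t^{2} + 1\right)}] = \frac{- 18 t^{4} \sin{\left(3 t \right)} - 36 t^{2} \sin{\left(3 t \right)} + 5 t^{2} + 6 t - 18 \sin{\left(3 t \right)} - 5}{6 t^{4} + 12 t^{2} + 6} = G'(t).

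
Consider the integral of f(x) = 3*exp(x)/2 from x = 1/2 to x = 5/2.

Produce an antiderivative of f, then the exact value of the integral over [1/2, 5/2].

For F(x) to be correct the identity F'(x) - f(x) = 0 must hold.
F(x) = 3*exp(x)/2 is an antiderivative of f.
Check: d/dx[3*exp(x)/2] = 3*exp(x)/2 = f(x).
F(5/2) = 3*exp(5/2)/2; F(1/2) = 3*exp(1/2)/2.
Integral = F(5/2) - F(1/2) = -3*exp(1/2)/2 + 3*exp(5/2)/2.

Antiderivative: F(x) = 3*exp(x)/2; value = -3*exp(1/2)/2 + 3*exp(5/2)/2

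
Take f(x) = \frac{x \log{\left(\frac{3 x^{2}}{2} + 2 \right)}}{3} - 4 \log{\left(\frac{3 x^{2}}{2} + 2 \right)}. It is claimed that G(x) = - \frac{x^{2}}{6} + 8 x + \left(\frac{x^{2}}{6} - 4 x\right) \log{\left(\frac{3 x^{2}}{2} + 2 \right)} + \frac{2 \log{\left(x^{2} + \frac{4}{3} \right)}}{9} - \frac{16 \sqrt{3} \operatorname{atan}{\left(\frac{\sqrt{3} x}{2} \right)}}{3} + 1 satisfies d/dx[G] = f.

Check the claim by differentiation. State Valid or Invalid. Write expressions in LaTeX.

d/dx[G] = \frac{x \log{\left(\frac{3 x^{2}}{2} + 2 \right)}}{3} - 4 \log{\left(\frac{3 x^{2}}{2} + 2 \right)}
This equals f(x) exactly, so the claim holds.

Valid - differentiating G returns exactly f.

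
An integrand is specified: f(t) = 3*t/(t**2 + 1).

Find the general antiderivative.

The substitution u = 2*t**4 + 4*t**2 + 2 works: f is exactly (dF/du)*(du/dt) for that inner function.
Check: d/dt[3*log(2*t**4 + 4*t**2 + 2)/4] = 3*t/(t**2 + 1) = f(t).

F(t) = 3*log(2*t**4 + 4*t**2 + 2)/4 + C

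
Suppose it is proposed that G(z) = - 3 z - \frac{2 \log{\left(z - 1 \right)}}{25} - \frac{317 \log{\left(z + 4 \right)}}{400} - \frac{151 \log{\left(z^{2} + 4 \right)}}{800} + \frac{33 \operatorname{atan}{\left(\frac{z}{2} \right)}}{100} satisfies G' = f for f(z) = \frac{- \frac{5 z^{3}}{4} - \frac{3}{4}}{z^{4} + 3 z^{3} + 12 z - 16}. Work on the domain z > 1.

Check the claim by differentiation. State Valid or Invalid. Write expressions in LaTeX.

Invalid: d/dz[G] - f = -3, which is not 0.

d/dz[G] = \frac{- 12 z^{4} - 41 z^{3} - 144 z + 189}{4 z^{4} + 12 z^{3} + 48 z - 64}
d/dz[G] - f(z) = -3 != 0.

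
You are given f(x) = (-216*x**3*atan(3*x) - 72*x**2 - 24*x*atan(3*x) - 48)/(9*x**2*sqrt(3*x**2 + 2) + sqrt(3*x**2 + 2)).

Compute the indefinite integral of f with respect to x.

F(x) = -8*sqrt(3*x**2 + 2)*atan(3*x) + C

f has the shape u'v + uv' for u = -8*sqrt(3*x**2 + 2) and v = atan(3*x) — it is the derivative of the product u*v.
Check: d/dx[-8*sqrt(3*x**2 + 2)*atan(3*x)] = (-216*x**3*atan(3*x) - 72*x**2 - 24*x*atan(3*x) - 48)/(9*x**2*sqrt(3*x**2 + 2) + sqrt(3*x**2 + 2)) = f(x).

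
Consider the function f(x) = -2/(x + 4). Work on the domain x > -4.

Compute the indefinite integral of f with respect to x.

F(x) = -2*log(x/2 + 2) + C

An antiderivative F(x) passes only if d/dx[F] lands on f(x) exactly.
Check: d/dx[-2*log(x/2 + 2)] = -2/(x + 4) = f(x).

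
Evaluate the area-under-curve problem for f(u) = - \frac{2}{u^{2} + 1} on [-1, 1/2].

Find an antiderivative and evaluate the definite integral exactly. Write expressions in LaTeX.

Since d/du undoes antidifferentiation here, F'(u) = f(u) is required of F(u).
F(u) = - 2 \operatorname{atan}{\left(u \right)} is an antiderivative of f.
Check: d/du[- 2 \operatorname{atan}{\left(u \right)}] = - \frac{2}{u^{2} + 1} = f(u).
F(1/2) = - 2 \operatorname{atan}{\left(\frac{1}{2} \right)}; F(-1) = \frac{\pi}{2}.
Integral = F(1/2) - F(-1) = - \frac{\pi}{2} - 2 \operatorname{atan}{\left(\frac{1}{2} \right)}.

Antiderivative: F(u) = - 2 \operatorname{atan}{\left(u \right)}; value = - \frac{\pi}{2} - 2 \operatorname{atan}{\left(\frac{1}{2} \right)}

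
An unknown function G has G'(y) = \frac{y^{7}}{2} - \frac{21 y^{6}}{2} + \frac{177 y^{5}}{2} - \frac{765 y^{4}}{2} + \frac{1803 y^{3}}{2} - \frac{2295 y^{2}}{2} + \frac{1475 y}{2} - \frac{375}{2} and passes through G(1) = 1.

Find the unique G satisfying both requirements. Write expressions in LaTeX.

G'(y) matches the chain-rule pattern g'(h)*h' with inner function h(y) = - \frac{y^{2}}{2} + 3 y - \frac{5}{2}; substituting u = h(y) collapses the integral.
A general antiderivative is \left(- \frac{y^{2}}{2} + 3 y - \frac{5}{2}\right)^{4} + C.
The condition gives C = 1 - (0) = 1.
So G(y) = \frac{y^{8} - 24 y^{7} + 236 y^{6} - 1224 y^{5} + 3606 y^{4} - 6120 y^{3} + 5900 y^{2} - 3000 y + 641}{16}.
Check: d/dy[\frac{y^{8} - 24 y^{7} + 236 y^{6} - 1224 y^{5} + 3606 y^{4} - 6120 y^{3} + 5900 y^{2} - 3000 y + 641}{16}] = \frac{y^{7}}{2} - \frac{21 y^{6}}{2} + \frac{177 y^{5}}{2} - \frac{765 y^{4}}{2} + \frac{1803 y^{3}}{2} - \frac{2295 y^{2}}{2} + \frac{1475 y}{2} - \frac{375}{2} = G'(y).

G(y) = \frac{y^{8} - 24 y^{7} + 236 y^{6} - 1224 y^{5} + 3606 y^{4} - 6120 y^{3} + 5900 y^{2} - 3000 y + 641}{16}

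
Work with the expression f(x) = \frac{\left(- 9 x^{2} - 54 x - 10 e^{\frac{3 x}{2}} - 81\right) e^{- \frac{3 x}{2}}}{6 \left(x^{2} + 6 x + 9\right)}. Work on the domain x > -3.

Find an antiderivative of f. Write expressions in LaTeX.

Whatever form F(x) takes, F'(x) = f(x) is non-negotiable.
Check: d/dx[e^{- \frac{3 x}{2}} + \frac{5}{3 \left(x + 3\right)}] = \frac{- 9 x^{2} - 54 x - 10 e^{\frac{3 x}{2}} - 81}{6 x^{2} e^{\frac{3 x}{2}} + 36 x e^{\frac{3 x}{2}} + 54 e^{\frac{3 x}{2}}}, which equals f(x).

An antiderivative is F(x) = e^{- \frac{3 x}{2}} + \frac{5}{3 \left(x + 3\right)}.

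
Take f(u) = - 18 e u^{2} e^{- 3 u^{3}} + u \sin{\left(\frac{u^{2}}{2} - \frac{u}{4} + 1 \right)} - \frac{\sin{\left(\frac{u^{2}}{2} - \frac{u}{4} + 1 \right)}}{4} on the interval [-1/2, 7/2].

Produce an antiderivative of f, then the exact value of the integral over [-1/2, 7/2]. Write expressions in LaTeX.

Integrate term by term and add the pieces.
F(u) = - \cos{\left(\frac{u^{2}}{2} - \frac{u}{4} + 1 \right)} + 2 e e^{- 3 u^{3}} is an antiderivative of f.
Check: d/du[- \cos{\left(\frac{u^{2}}{2} - \frac{u}{4} + 1 \right)} + 2 e e^{- 3 u^{3}}] = \frac{\left(- 72 e u^{2} + 4 u e^{3 u^{3}} \sin{\left(\frac{u^{2}}{2} - \frac{u}{4} + 1 \right)} - e^{3 u^{3}} \sin{\left(\frac{u^{2}}{2} - \frac{u}{4} + 1 \right)}\right) e^{- 3 u^{3}}}{4}, which equals f(u).
F(7/2) = - \cos{\left(\frac{25}{4} \right)} + \frac{2}{e^{\frac{1021}{8}}}; F(-1/2) = - \cos{\left(\frac{5}{4} \right)} + 2 e^{\frac{11}{8}}.
Integral = F(7/2) - F(-1/2) = - 2 e^{\frac{11}{8}} - \cos{\left(\frac{25}{4} \right)} + \frac{2}{e^{\frac{1021}{8}}} + \cos{\left(\frac{5}{4} \right)}.

Antiderivative: F(u) = - \cos{\left(\frac{u^{2}}{2} - \frac{u}{4} + 1 \right)} + 2 e e^{- 3 u^{3}}; value = - 2 e^{\frac{11}{8}} - \cos{\left(\frac{25}{4} \right)} + \frac{2}{e^{\frac{1021}{8}}} + \cos{\left(\frac{5}{4} \right)}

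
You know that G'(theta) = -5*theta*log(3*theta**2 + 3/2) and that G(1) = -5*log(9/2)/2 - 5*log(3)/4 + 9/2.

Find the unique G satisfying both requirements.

Since d/dtheta undoes antidifferentiation here, G(theta) must give back the stated G'(theta).
A general antiderivative is -5*theta**2*log(3*theta**2 + 3/2)/2 + 5*theta**2/2 - 5*log(2*theta**2 + 1)/4 + C.
The condition gives C = -5*log(9/2)/2 - 5*log(3)/4 + 9/2 - (-5*log(9/2)/2 - 5*log(3)/4 + 5/2) = 2.
So G(theta) = -5*theta**2*log(3*theta**2 + 3/2)/2 + 5*theta**2/2 - 5*log(2*theta**2 + 1)/4 + 2.
Check: d/dtheta[-5*theta**2*log(3*theta**2 + 3/2)/2 + 5*theta**2/2 - 5*log(2*theta**2 + 1)/4 + 2] = -5*theta*log(theta**2 + 1/2) - 5*theta*log(3), which equals G'(theta).

G(theta) = -5*theta**2*log(3*theta**2 + 3/2)/2 + 5*theta**2/2 - 5*log(2*theta**2 + 1)/4 + 2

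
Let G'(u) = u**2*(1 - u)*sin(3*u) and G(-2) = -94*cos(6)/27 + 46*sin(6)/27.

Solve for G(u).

A candidate passes only if d/du[G] lands on the given G'(u) exactly.
A general antiderivative is u**3*cos(3*u)/3 - u**2*sin(3*u)/3 - u**2*cos(3*u)/3 + 2*u*sin(3*u)/9 - 2*u*cos(3*u)/9 + 2*sin(3*u)/27 + 2*cos(3*u)/27 + C.
The condition gives C = -94*cos(6)/27 + 46*sin(6)/27 - (-94*cos(6)/27 + 46*sin(6)/27) = 0.
So G(u) = u**3*cos(3*u)/3 - u**2*sin(3*u)/3 - u**2*cos(3*u)/3 + 2*u*sin(3*u)/9 - 2*u*cos(3*u)/9 + 2*sin(3*u)/27 + 2*cos(3*u)/27.
Check: d/du[u**3*cos(3*u)/3 - u**2*sin(3*u)/3 - u**2*cos(3*u)/3 + 2*u*sin(3*u)/9 - 2*u*cos(3*u)/9 + 2*sin(3*u)/27 + 2*cos(3*u)/27] = -u**3*sin(3*u) + u**2*sin(3*u), which equals G'(u).

G(u) = u**3*cos(3*u)/3 - u**2*sin(3*u)/3 - u**2*cos(3*u)/3 + 2*u*sin(3*u)/9 - 2*u*cos(3*u)/9 + 2*sin(3*u)/27 + 2*cos(3*u)/27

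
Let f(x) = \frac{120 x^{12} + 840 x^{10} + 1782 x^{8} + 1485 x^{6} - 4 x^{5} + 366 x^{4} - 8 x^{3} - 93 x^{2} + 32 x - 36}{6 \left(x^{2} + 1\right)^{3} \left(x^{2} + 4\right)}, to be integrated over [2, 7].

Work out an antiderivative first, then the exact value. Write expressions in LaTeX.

Whatever form F(x) takes, F'(x) = f(x) is non-negotiable.
F(x) = \frac{24 x^{5} \left(x^{2} + 1\right) \left(x^{4} + 2 x^{2} + 1\right) - 3 x^{2} - 18 x \left(x^{2} + 1\right) \left(x^{4} + 2 x^{2} + 1\right) + \left(2 - 3 x\right) \left(x^{4} + 2 x^{2} + 1\right) + 24 \left(x^{2} + 1\right) \left(x^{4} + 2 x^{2} + 1\right) \operatorname{atan}{\left(\frac{x}{2} \right)} - 3}{6 \left(x^{2} + 1\right) \left(x^{4} + 2 x^{2} + 1\right)} is an antiderivative of f.
Check: d/dx[\frac{24 x^{5} \left(x^{2} + 1\right) \left(x^{4} + 2 x^{2} + 1\right) - 3 x^{2} - 18 x \left(x^{2} + 1\right) \left(x^{4} + 2 x^{2} + 1\right) + \left(2 - 3 x\right) \left(x^{4} + 2 x^{2} + 1\right) + 24 \left(x^{2} + 1\right) \left(x^{4} + 2 x^{2} + 1\right) \operatorname{atan}{\left(\frac{x}{2} \right)} - 3}{6 \left(x^{2} + 1\right) \left(x^{4} + 2 x^{2} + 1\right)}] = \frac{120 x^{12} + 840 x^{10} + 1782 x^{8} + 1485 x^{6} - 4 x^{5} + 366 x^{4} - 8 x^{3} - 93 x^{2} + 32 x - 36}{6 x^{8} + 42 x^{6} + 90 x^{4} + 78 x^{2} + 24}, which equals f(x).
F(7) = 4 \operatorname{atan}{\left(\frac{7}{2} \right)} + \frac{1008104047}{15000}; F(2) = \pi + \frac{18277}{150}.
Integral = F(7) - F(2) = - \pi + 4 \operatorname{atan}{\left(\frac{7}{2} \right)} + \frac{335425449}{5000}.

Antiderivative: F(x) = \frac{24 x^{5} \left(x^{2} + 1\right) \left(x^{4} + 2 x^{2} + 1\right) - 3 x^{2} - 18 x \left(x^{2} + 1\right) \left(x^{4} + 2 x^{2} + 1\right) + \left(2 - 3 x\right) \left(x^{4} + 2 x^{2} + 1\right) + 24 \left(x^{2} + 1\right) \left(x^{4} + 2 x^{2} + 1\right) \operatorname{atan}{\left(\frac{x}{2} \right)} - 3}{6 \left(x^{2} + 1\right) \left(x^{4} + 2 x^{2} + 1\right)}; value = - \pi + 4 \operatorname{atan}{\left(\frac{7}{2} \right)} + \frac{335425449}{5000}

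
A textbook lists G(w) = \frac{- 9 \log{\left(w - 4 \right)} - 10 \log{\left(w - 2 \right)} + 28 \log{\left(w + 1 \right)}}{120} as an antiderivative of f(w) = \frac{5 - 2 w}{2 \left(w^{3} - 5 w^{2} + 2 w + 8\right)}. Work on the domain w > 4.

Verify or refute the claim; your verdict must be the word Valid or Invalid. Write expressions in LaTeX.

d/dw[G] = \frac{3 w^{2} - 43 w + 94}{40 w^{3} - 200 w^{2} + 80 w + 320}
d/dw[G] - f(w) = \frac{3}{40 w - 160} != 0.

Invalid: d/dw[G] - f = \frac{3}{40 w - 160}, which is not 0.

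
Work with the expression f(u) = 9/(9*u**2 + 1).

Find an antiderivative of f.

Whatever form F(u) takes, F'(u) = f(u) is non-negotiable.
Check: d/du[3*atan(3*u)] = 9/(9*u**2 + 1) = f(u).

An antiderivative is F(u) = 3*atan(3*u).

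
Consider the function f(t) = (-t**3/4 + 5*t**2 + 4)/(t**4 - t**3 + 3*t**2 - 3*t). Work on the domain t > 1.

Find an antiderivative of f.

An antiderivative is F(t) = -4*log(t)/3 + 35*log(t - 1)/16 - 53*log(t**2 + 3)/96 + 41*sqrt(3)*atan(sqrt(3)*t/3)/48.

Factor the denominator (4*t*(t - 1)*(t**2 + 3)) and decompose: f = -(53*t - 123)/(48*(t**2 + 3)) + 35/(16*(t - 1)) - 4/(3*t); each piece integrates to a log, atan, or power term.
Check: d/dt[-4*log(t)/3 + 35*log(t - 1)/16 - 53*log(t**2 + 3)/96 + 41*sqrt(3)*atan(sqrt(3)*t/3)/48] = (-t**3 + 20*t**2 + 16)/(4*t**4 - 4*t**3 + 12*t**2 - 12*t), which equals f(t).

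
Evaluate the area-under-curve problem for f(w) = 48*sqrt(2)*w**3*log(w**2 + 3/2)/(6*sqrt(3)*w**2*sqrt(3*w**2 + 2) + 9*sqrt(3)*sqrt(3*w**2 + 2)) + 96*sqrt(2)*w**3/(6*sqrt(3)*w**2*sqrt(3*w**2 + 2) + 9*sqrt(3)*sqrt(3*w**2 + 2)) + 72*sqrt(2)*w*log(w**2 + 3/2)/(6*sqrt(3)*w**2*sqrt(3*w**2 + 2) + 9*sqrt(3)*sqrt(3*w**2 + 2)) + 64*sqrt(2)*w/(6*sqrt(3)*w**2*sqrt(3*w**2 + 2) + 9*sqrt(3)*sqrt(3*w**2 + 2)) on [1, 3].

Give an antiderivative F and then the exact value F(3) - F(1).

Antiderivative: F(w) = 8*sqrt(6)*sqrt(3*w**2 + 2)*log(w**2 + 3/2)/9; value = -8*sqrt(30)*log(5/2)/9 + 8*sqrt(174)*log(21/2)/9

Recognize the product-rule pattern: f = u'v + uv' with u = 8*sqrt(2*w**2 + 4/3)/3, v = log(w**2 + 3/2), so integration by parts undoes it.
F(w) = 8*sqrt(6)*sqrt(3*w**2 + 2)*log(w**2 + 3/2)/9 is an antiderivative of f.
Check: d/dw[8*sqrt(6)*sqrt(3*w**2 + 2)*log(w**2 + 3/2)/9] = (48*sqrt(6)*w**3*log(w**2 + 3/2) + 96*sqrt(6)*w**3 + 72*sqrt(6)*w*log(w**2 + 3/2) + 64*sqrt(6)*w)/(18*w**2*sqrt(3*w**2 + 2) + 27*sqrt(3*w**2 + 2)), which equals f(w).
F(3) = 8*sqrt(174)*log(21/2)/9; F(1) = 8*sqrt(30)*log(5/2)/9.
Integral = F(3) - F(1) = -8*sqrt(30)*log(5/2)/9 + 8*sqrt(174)*log(21/2)/9.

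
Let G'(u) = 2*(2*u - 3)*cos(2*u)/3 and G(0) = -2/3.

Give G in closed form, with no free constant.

A first test for any G(u): its u-derivative must equal the given G'(u).
A general antiderivative is 2*u*sin(2*u)/3 - sin(2*u) + cos(2*u)/3 + C.
The condition gives C = -2/3 - (1/3) = -1.
So G(u) = (2*u*sin(2*u) - 3*sin(2*u) + cos(2*u) - 3)/3.
Check: d/du[(2*u*sin(2*u) - 3*sin(2*u) + cos(2*u) - 3)/3] = 4*u*cos(2*u)/3 - 2*cos(2*u), which equals G'(u).

G(u) = (2*u*sin(2*u) - 3*sin(2*u) + cos(2*u) - 3)/3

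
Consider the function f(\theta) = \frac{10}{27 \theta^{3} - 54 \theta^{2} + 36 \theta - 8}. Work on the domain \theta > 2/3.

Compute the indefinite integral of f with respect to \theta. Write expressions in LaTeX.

F(\theta) = - \frac{5}{3 \left(3 \theta - 2\right)^{2}} + C

Whatever form F(\theta) takes, F'(\theta) = f(\theta) is non-negotiable.
Check: d/d\theta[- \frac{5}{3 \left(3 \theta - 2\right)^{2}}] = \frac{10}{27 \theta^{3} - 54 \theta^{2} + 36 \theta - 8} = f(\theta).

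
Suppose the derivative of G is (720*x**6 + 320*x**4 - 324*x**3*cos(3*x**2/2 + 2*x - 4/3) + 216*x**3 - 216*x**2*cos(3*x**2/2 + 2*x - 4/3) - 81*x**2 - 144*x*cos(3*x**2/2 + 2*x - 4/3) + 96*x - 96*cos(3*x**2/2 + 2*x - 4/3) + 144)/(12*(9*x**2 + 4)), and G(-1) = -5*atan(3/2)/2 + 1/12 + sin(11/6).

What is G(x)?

G(x) = 4*x**5/3 + x**2 - 3*x/4 - sin(3*x**2/2 + 2*x - 4/3) + 5*atan(3*x/2)/2 - 1/3

A candidate passes only if d/dx[G] lands on the given G'(x) exactly.
A general antiderivative is 4*x**5/3 + x**2 - 3*x/4 - sin(3*x**2/2 + 2*x - 4/3) + 5*atan(3*x/2)/2 - 4/3 + C.
The condition gives C = -5*atan(3/2)/2 + 1/12 + sin(11/6) - (-5*atan(3/2)/2 - 11/12 + sin(11/6)) = 1.
So G(x) = 4*x**5/3 + x**2 - 3*x/4 - sin(3*x**2/2 + 2*x - 4/3) + 5*atan(3*x/2)/2 - 1/3.
Check: d/dx[4*x**5/3 + x**2 - 3*x/4 - sin(3*x**2/2 + 2*x - 4/3) + 5*atan(3*x/2)/2 - 1/3] = (720*x**6 + 320*x**4 - 324*x**3*cos(3*x**2/2 + 2*x - 4/3) + 216*x**3 - 216*x**2*cos(3*x**2/2 + 2*x - 4/3) - 81*x**2 - 144*x*cos(3*x**2/2 + 2*x - 4/3) + 96*x - 96*cos(3*x**2/2 + 2*x - 4/3) + 144)/(108*x**2 + 48), which equals G'(x).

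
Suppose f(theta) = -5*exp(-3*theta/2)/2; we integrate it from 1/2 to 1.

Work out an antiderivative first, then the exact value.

Antiderivative: F(theta) = 5*exp(-3*theta/2)/3; value = -5*exp(-3/4)/3 + 5*exp(-3/2)/3

Since d/dtheta undoes antidifferentiation here, F'(theta) = f(theta) is required of F(theta).
F(theta) = 5*exp(-3*theta/2)/3 is an antiderivative of f.
Check: d/dtheta[5*exp(-3*theta/2)/3] = -5*exp(-3*theta/2)/2 = f(theta).
F(1) = 5*exp(-3/2)/3; F(1/2) = 5*exp(-3/4)/3.
Integral = F(1) - F(1/2) = -5*exp(-3/4)/3 + 5*exp(-3/2)/3.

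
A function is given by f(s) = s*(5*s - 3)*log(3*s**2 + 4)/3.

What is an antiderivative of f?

An antiderivative is F(s) = (90*s**3*log(3*s**2 + 4) - 60*s**3 - 81*s**2*log(3*s**2 + 4) + 81*s**2 + 240*s - 108*log(s**2 + 4/3) - 160*sqrt(3)*atan(sqrt(3)*s/2))/162.

Check any antiderivative F(s) by computing F'(s) and comparing it with f(s).
Check: d/ds[(90*s**3*log(3*s**2 + 4) - 60*s**3 - 81*s**2*log(3*s**2 + 4) + 81*s**2 + 240*s - 108*log(s**2 + 4/3) - 160*sqrt(3)*atan(sqrt(3)*s/2))/162] = 5*s**2*log(3*s**2 + 4)/3 - s*log(3*s**2 + 4), which equals f(s).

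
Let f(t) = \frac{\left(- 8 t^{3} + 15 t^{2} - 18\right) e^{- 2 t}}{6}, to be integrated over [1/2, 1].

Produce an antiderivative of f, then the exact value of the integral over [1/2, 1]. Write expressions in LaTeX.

Antiderivative: F(t) = \frac{\left(16 t^{3} - 6 t^{2} - 6 t + 33\right) e^{- 2 t}}{24}; value = - \frac{61}{48 e} + \frac{37}{24 e^{2}}

f has the shape u'v + uv' for u = \frac{2 t^{3}}{3} - \frac{t^{2}}{4} - \frac{t}{4} + \frac{11}{8} and v = e^{- 2 t} — it is the derivative of the product u*v.
F(t) = \frac{\left(16 t^{3} - 6 t^{2} - 6 t + 33\right) e^{- 2 t}}{24} is an antiderivative of f.
Check: d/dt[\frac{\left(16 t^{3} - 6 t^{2} - 6 t + 33\right) e^{- 2 t}}{24}] = \frac{\left(- 8 t^{3} + 15 t^{2} - 18\right) e^{- 2 t}}{6} = f(t).
F(1) = \frac{37}{24 e^{2}}; F(1/2) = \frac{61}{48 e}.
Integral = F(1) - F(1/2) = - \frac{61}{48 e} + \frac{37}{24 e^{2}}.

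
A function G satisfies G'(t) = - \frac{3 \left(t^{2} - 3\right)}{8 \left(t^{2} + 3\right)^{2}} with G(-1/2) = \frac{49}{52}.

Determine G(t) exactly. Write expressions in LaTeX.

G'(t) has the shape u'v + uv' for u = \frac{3 t}{4} and v = \frac{1}{2 t^{2} + 6} — it is the derivative of the product u*v.
A general antiderivative is \frac{3 t}{4 \left(2 t^{2} + 6\right)} + C.
The condition gives C = \frac{49}{52} - (- \frac{3}{52}) = 1.
So G(t) = \frac{3 t}{4 \left(2 t^{2} + 6\right)} + 1.
Check: d/dt[\frac{3 t}{4 \left(2 t^{2} + 6\right)} + 1] = \frac{9 - 3 t^{2}}{8 t^{4} + 48 t^{2} + 72}, which equals G'(t).

G(t) = \frac{3 t}{4 \left(2 t^{2} + 6\right)} + 1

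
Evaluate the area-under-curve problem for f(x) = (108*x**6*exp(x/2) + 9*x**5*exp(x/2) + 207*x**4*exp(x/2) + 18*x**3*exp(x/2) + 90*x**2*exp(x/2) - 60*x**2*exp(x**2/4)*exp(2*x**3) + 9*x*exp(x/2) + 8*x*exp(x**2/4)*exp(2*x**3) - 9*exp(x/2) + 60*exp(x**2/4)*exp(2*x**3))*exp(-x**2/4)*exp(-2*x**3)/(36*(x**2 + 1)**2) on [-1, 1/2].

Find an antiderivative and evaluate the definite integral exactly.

Since d/dx undoes antidifferentiation here, F'(x) = f(x) is required of F(x).
F(x) = (-9*x**2*exp(x/2)*exp(-x**2/4)*exp(-2*x**3) + 30*x - 9*exp(x/2)*exp(-x**2/4)*exp(-2*x**3) - 2)/(18*x**2 + 18) is an antiderivative of f.
Check: d/dx[(-9*x**2*exp(x/2)*exp(-x**2/4)*exp(-2*x**3) + 30*x - 9*exp(x/2)*exp(-x**2/4)*exp(-2*x**3) - 2)/(18*x**2 + 18)] = (108*x**6*exp(x/2)*exp(x**2/4) + 9*x**5*exp(x/2)*exp(x**2/4) + 207*x**4*exp(x/2)*exp(x**2/4) + 18*x**3*exp(x/2)*exp(x**2/4) + 90*x**2*exp(x/2)*exp(x**2/4) - 60*x**2*exp(x**2/2)*exp(2*x**3) + 9*x*exp(x/2)*exp(x**2/4) + 8*x*exp(x**2/2)*exp(2*x**3) - 9*exp(x/2)*exp(x**2/4) + 60*exp(x**2/2)*exp(2*x**3))/(36*x**4*exp(x**2/2)*exp(2*x**3) + 72*x**2*exp(x**2/2)*exp(2*x**3) + 36*exp(x**2/2)*exp(2*x**3)), which equals f(x).
F(1/2) = 26/45 - exp(-1/16)/2; F(-1) = -exp(5/4)/2 - 8/9.
Integral = F(1/2) - F(-1) = -exp(-1/16)/2 + 22/15 + exp(5/4)/2.

Antiderivative: F(x) = (-9*x**2*exp(x/2)*exp(-x**2/4)*exp(-2*x**3) + 30*x - 9*exp(x/2)*exp(-x**2/4)*exp(-2*x**3) - 2)/(18*x**2 + 18); value = -exp(-1/16)/2 + 22/15 + exp(5/4)/2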